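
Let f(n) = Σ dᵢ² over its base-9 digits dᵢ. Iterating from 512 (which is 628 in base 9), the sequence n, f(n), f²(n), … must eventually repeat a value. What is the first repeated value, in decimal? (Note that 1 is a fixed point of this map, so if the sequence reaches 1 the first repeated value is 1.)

50

512 = (6,2,8)_9 → 6² + 2² + 8² = 104
104 = (1,2,5)_9 → 1² + 2² + 5² = 30
30 = (3,3)_9 → 3² + 3² = 18
18 = (2,0)_9 → 2² + 0² = 4
4 = (4)_9 → 4² = 16
16 = (1,7)_9 → 1² + 7² = 50
50 = (5,5)_9 → 5² + 5² = 50  — 50 already appeared earlier.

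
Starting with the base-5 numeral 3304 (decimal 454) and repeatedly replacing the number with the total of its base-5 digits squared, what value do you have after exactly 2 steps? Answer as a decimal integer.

454 = (3,3,0,4)_5 → 3² + 3² + 0² + 4² = 9 + 9 + 0 + 16 = 34
34 = (1,1,4)_5 → 1² + 1² + 4² = 1 + 1 + 16 = 18

18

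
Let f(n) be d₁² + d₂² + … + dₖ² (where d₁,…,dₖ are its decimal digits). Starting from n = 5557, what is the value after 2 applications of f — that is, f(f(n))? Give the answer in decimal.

5557 → 5² + 5² + 5² + 7² = 25 + 25 + 25 + 49 = 124
124 → 1² + 2² + 4² = 1 + 4 + 16 = 21

21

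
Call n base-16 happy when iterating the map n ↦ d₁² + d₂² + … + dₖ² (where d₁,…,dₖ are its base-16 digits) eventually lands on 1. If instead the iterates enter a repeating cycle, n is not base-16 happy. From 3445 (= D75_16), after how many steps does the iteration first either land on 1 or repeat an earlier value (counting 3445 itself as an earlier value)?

12

3445 = (13,7,5)_16 → 13² + 7² + 5² = 243
243 = (15,3)_16 → 15² + 3² = 234
234 = (14,10)_16 → 14² + 10² = 296
296 = (1,2,8)_16 → 1² + 2² + 8² = 69
69 = (4,5)_16 → 4² + 5² = 41
41 = (2,9)_16 → 2² + 9² = 85
85 = (5,5)_16 → 5² + 5² = 50
50 = (3,2)_16 → 3² + 2² = 13
13 = (13)_16 → 13² = 169
169 = (10,9)_16 → 10² + 9² = 181
181 = (11,5)_16 → 11² + 5² = 146
146 = (9,2)_16 → 9² + 2² = 85  — 85 repeats.
That took 12 steps.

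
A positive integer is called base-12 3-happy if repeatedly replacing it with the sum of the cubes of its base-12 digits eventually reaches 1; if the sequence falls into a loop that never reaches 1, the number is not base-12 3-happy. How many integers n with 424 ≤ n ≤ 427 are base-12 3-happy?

424: 424 → 1403 → 2572 → 1190 → 547 → 1099 → 1029 → 1073 → 593 → 190 → 1028 → 856 → 1520 → 1728 → 1  (reaches 1)
425: 425 → 1464 → 1008 → 343 → 415 → 1351 → 1136 → 1855 → 1344 → 793 → 342 → 288 → 8 → 512 → 755 → 1464  (repeats 1464)
426: 426 → 1555 → 2072 → 585 → 793 → 342 → 288 → 8 → 512 → 755 → 1464 → 1008 → 343 → 415 → 1351 → 1136 → 1855 → 1344 → 793  (repeats 793)
427: 427 → 1682 → 1851 → 1028 → 856 → 1520 → 1728 → 1  (reaches 1)
base-12 3-happy: 424, 427

2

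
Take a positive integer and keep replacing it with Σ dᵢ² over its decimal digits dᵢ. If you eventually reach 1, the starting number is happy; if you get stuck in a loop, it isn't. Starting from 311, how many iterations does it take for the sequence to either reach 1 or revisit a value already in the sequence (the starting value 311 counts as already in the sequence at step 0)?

311 → 3² + 1² + 1² = 9 + 1 + 1 = 11
11 → 1² + 1² = 1 + 1 = 2
2 → 2² = 4
4 → 4² = 16
16 → 1² + 6² = 1 + 36 = 37
37 → 3² + 7² = 9 + 49 = 58
58 → 5² + 8² = 25 + 64 = 89
89 → 8² + 9² = 64 + 81 = 145
145 → 1² + 4² + 5² = 1 + 16 + 25 = 42
42 → 4² + 2² = 16 + 4 = 20
20 → 2² + 0² = 4 + 0 = 4  — 4 repeats.
That took 11 steps.

11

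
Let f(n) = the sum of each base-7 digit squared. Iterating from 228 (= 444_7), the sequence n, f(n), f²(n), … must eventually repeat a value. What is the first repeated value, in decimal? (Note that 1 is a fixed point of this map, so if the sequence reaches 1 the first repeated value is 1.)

228 = (4,4,4)_7 → 4² + 4² + 4² = 16 + 16 + 16 = 48
48 = (6,6)_7 → 6² + 6² = 36 + 36 = 72
72 = (1,3,2)_7 → 1² + 3² + 2² = 1 + 9 + 4 = 14
14 = (2,0)_7 → 2² + 0² = 4 + 0 = 4
4 = (4)_7 → 4² = 16
16 = (2,2)_7 → 2² + 2² = 4 + 4 = 8
8 = (1,1)_7 → 1² + 1² = 1 + 1 = 2
2 = (2)_7 → 2² = 4  — 4 already appeared earlier.

4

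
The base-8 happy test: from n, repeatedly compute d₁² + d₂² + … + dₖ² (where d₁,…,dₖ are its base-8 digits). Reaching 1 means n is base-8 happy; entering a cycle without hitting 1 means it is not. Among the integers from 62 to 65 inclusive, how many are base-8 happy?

62: 62 → 85 → 30 → 45 → 50 → 40 → 25 → 10 → 5 → 25  (repeats 25)
63: 63 → 98 → 21 → 29 → 34 → 20 → 20  (repeats 20)
64: 64 → 1  (reaches 1)
65: 65 → 2 → 4 → 16 → 4  (repeats 4)
base-8 happy: 64

1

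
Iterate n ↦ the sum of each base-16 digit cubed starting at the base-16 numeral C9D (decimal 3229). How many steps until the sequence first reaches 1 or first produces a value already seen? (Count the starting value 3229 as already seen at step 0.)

10

3229 = (12,9,13)_16 → 12³ + 9³ + 13³ = 1728 + 729 + 2197 = 4654
4654 = (1,2,2,14)_16 → 1³ + 2³ + 2³ + 14³ = 1 + 8 + 8 + 2744 = 2761
2761 = (10,12,9)_16 → 10³ + 12³ + 9³ = 1000 + 1728 + 729 = 3457
3457 = (13,8,1)_16 → 13³ + 8³ + 1³ = 2197 + 512 + 1 = 2710
2710 = (10,9,6)_16 → 10³ + 9³ + 6³ = 1000 + 729 + 216 = 1945
1945 = (7,9,9)_16 → 7³ + 9³ + 9³ = 343 + 729 + 729 = 1801
1801 = (7,0,9)_16 → 7³ + 0³ + 9³ = 343 + 0 + 729 = 1072
1072 = (4,3,0)_16 → 4³ + 3³ + 0³ = 64 + 27 + 0 = 91
91 = (5,11)_16 → 5³ + 11³ = 125 + 1331 = 1456
1456 = (5,11,0)_16 → 5³ + 11³ + 0³ = 125 + 1331 + 0 = 1456  — 1456 repeats.
That took 10 steps.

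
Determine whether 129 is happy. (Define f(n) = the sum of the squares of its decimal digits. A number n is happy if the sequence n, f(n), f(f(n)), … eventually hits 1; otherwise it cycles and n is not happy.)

129 → 1² + 2² + 9² = 86
86 → 8² + 6² = 100
100 → 1² + 0² + 0² = 1  — reached 1.

happy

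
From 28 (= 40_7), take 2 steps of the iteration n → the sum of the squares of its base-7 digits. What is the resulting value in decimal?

8

28 = (4,0)_7 → 4² + 0² = 16 + 0 = 16
16 = (2,2)_7 → 2² + 2² = 4 + 4 = 8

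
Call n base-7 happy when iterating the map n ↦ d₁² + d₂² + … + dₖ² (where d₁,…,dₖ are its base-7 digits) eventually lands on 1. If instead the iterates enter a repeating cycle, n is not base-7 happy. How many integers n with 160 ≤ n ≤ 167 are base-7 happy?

160: 160 → 46 → 52 → 10 → 10  (repeats 10)
161: 161 → 13 → 37 → 29 → 17 → 13  (repeats 13)
162: 162 → 14 → 4 → 16 → 8 → 2 → 4  (repeats 4)
163: 163 → 17 → 13 → 37 → 29 → 17  (repeats 17)
164: 164 → 22 → 10 → 10  (repeats 10)
165: 165 → 29 → 17 → 13 → 37 → 29  (repeats 29)
166: 166 → 38 → 34 → 52 → 10 → 10  (repeats 10)
167: 167 → 49 → 1  (reaches 1)
base-7 happy: 167

1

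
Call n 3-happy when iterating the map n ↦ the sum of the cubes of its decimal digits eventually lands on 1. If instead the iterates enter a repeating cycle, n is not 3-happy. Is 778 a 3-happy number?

778 → 7³ + 7³ + 8³ = 1198
1198 → 1³ + 1³ + 9³ + 8³ = 1243
1243 → 1³ + 2³ + 4³ + 3³ = 100
100 → 1³ + 0³ + 0³ = 1  — reached 1.

3-happy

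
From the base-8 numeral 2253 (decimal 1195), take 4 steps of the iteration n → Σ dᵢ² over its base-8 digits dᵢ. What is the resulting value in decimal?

1195 = (2,2,5,3)_8 → 2² + 2² + 5² + 3² = 4 + 4 + 25 + 9 = 42
42 = (5,2)_8 → 5² + 2² = 25 + 4 = 29
29 = (3,5)_8 → 3² + 5² = 9 + 25 = 34
34 = (4,2)_8 → 4² + 2² = 16 + 4 = 20

20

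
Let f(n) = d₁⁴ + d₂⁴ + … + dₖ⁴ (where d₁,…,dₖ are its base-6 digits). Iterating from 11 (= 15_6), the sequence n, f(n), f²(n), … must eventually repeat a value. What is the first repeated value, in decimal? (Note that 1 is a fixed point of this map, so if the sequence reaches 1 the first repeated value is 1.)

11 = (1,5)_6 → 1⁴ + 5⁴ = 626
626 = (2,5,2,2)_6 → 2⁴ + 5⁴ + 2⁴ + 2⁴ = 673
673 = (3,0,4,1)_6 → 3⁴ + 0⁴ + 4⁴ + 1⁴ = 338
338 = (1,3,2,2)_6 → 1⁴ + 3⁴ + 2⁴ + 2⁴ = 114
114 = (3,1,0)_6 → 3⁴ + 1⁴ + 0⁴ = 82
82 = (2,1,4)_6 → 2⁴ + 1⁴ + 4⁴ = 273
273 = (1,1,3,3)_6 → 1⁴ + 1⁴ + 3⁴ + 3⁴ = 164
164 = (4,3,2)_6 → 4⁴ + 3⁴ + 2⁴ = 353
353 = (1,3,4,5)_6 → 1⁴ + 3⁴ + 4⁴ + 5⁴ = 963
963 = (4,2,4,3)_6 → 4⁴ + 2⁴ + 4⁴ + 3⁴ = 609
609 = (2,4,5,3)_6 → 2⁴ + 4⁴ + 5⁴ + 3⁴ = 978
978 = (4,3,1,0)_6 → 4⁴ + 3⁴ + 1⁴ + 0⁴ = 338  — 338 already appeared earlier.

338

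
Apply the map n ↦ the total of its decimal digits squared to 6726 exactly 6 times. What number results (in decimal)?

6726 → 6² + 7² + 2² + 6² = 125
125 → 1² + 2² + 5² = 30
30 → 3² + 0² = 9
9 → 9² = 81
81 → 8² + 1² = 65
65 → 6² + 5² = 61

61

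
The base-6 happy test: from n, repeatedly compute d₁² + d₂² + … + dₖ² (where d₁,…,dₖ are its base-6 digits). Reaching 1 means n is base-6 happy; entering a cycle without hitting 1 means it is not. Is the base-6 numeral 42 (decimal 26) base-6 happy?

26 = (4,2)_6 → 4² + 2² = 20
20 = (3,2)_6 → 3² + 2² = 13
13 = (2,1)_6 → 2² + 1² = 5
5 = (5)_6 → 5² = 25
25 = (4,1)_6 → 4² + 1² = 17
17 = (2,5)_6 → 2² + 5² = 29
29 = (4,5)_6 → 4² + 5² = 41
41 = (1,0,5)_6 → 1² + 0² + 5² = 26  — 26 already seen; the sequence cycles without reaching 1.

not base-6 happy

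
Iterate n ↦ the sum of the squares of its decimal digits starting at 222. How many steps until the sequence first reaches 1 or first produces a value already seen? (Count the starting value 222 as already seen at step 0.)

14

222 → 12
12 → 5
5 → 25
25 → 29
29 → 85
85 → 89
89 → 145
145 → 42
42 → 20
20 → 4
4 → 16
16 → 37
37 → 58
58 → 89  — 89 repeats.
That took 14 steps.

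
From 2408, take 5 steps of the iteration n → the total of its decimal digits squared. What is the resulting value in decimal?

2408 → 2² + 4² + 0² + 8² = 4 + 16 + 0 + 64 = 84
84 → 8² + 4² = 64 + 16 = 80
80 → 8² + 0² = 64 + 0 = 64
64 → 6² + 4² = 36 + 16 = 52
52 → 5² + 2² = 25 + 4 = 29

29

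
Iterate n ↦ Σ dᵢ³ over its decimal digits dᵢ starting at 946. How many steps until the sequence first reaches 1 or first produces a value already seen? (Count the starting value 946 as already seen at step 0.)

946 → 9³ + 4³ + 6³ = 729 + 64 + 216 = 1009
1009 → 1³ + 0³ + 0³ + 9³ = 1 + 0 + 0 + 729 = 730
730 → 7³ + 3³ + 0³ = 343 + 27 + 0 = 370
370 → 3³ + 7³ + 0³ = 27 + 343 + 0 = 370  — 370 repeats.
That took 4 steps.

4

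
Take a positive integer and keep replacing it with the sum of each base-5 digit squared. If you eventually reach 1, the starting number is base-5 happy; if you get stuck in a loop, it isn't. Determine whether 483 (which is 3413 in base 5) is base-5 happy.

base-5 happy

483 = (3,4,1,3)_5 → 3² + 4² + 1² + 3² = 9 + 16 + 1 + 9 = 35
35 = (1,2,0)_5 → 1² + 2² + 0² = 1 + 4 + 0 = 5
5 = (1,0)_5 → 1² + 0² = 1 + 0 = 1  — reached 1.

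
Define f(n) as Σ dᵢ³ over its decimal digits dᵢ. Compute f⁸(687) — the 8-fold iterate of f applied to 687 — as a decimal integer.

99

687 → 1071
1071 → 345
345 → 216
216 → 225
225 → 141
141 → 66
66 → 432
432 → 99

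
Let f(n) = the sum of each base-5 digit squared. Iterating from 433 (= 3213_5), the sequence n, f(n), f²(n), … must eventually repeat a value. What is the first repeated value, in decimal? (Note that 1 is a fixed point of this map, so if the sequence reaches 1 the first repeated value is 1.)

433 = (3,2,1,3)_5 → 3² + 2² + 1² + 3² = 23
23 = (4,3)_5 → 4² + 3² = 25
25 = (1,0,0)_5 → 1² + 0² + 0² = 1  — reached the fixed point 1.
1 → 1, so 1 is the first repeated value.

1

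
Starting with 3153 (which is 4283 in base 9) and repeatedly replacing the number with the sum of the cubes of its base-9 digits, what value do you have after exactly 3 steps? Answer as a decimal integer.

3153 = (4,2,8,3)_9 → 611
611 = (7,4,8)_9 → 919
919 = (1,2,3,1)_9 → 37

37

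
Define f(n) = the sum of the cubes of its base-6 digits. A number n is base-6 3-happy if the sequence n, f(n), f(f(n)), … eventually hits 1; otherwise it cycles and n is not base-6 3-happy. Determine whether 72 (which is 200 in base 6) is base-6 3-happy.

72 = (2,0,0)_6 → 2³ + 0³ + 0³ = 8 + 0 + 0 = 8
8 = (1,2)_6 → 1³ + 2³ = 1 + 8 = 9
9 = (1,3)_6 → 1³ + 3³ = 1 + 27 = 28
28 = (4,4)_6 → 4³ + 4³ = 64 + 64 = 128
128 = (3,3,2)_6 → 3³ + 3³ + 2³ = 27 + 27 + 8 = 62
62 = (1,4,2)_6 → 1³ + 4³ + 2³ = 1 + 64 + 8 = 73
73 = (2,0,1)_6 → 2³ + 0³ + 1³ = 8 + 0 + 1 = 9  — 9 already seen; the sequence cycles without reaching 1.

not base-6 3-happy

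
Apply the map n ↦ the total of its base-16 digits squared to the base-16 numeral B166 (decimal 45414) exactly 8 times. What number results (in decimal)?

208

45414 = (11,1,6,6)_16 → 11² + 1² + 6² + 6² = 121 + 1 + 36 + 36 = 194
194 = (12,2)_16 → 12² + 2² = 144 + 4 = 148
148 = (9,4)_16 → 9² + 4² = 81 + 16 = 97
97 = (6,1)_16 → 6² + 1² = 36 + 1 = 37
37 = (2,5)_16 → 2² + 5² = 4 + 25 = 29
29 = (1,13)_16 → 1² + 13² = 1 + 169 = 170
170 = (10,10)_16 → 10² + 10² = 100 + 100 = 200
200 = (12,8)_16 → 12² + 8² = 144 + 64 = 208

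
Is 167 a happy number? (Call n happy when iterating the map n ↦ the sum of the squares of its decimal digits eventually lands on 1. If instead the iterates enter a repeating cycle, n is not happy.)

167 → 86
86 → 100
100 → 1  — reached 1.

happy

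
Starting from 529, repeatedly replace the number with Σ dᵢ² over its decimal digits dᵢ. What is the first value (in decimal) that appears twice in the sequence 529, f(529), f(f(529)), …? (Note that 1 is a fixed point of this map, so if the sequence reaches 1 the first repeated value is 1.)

4

529 → 110
110 → 2
2 → 4
4 → 16
16 → 37
37 → 58
58 → 89
89 → 145
145 → 42
42 → 20
20 → 4  — 4 already appeared earlier.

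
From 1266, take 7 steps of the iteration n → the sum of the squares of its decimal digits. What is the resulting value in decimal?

16

1266 → 1² + 2² + 6² + 6² = 1 + 4 + 36 + 36 = 77
77 → 7² + 7² = 49 + 49 = 98
98 → 9² + 8² = 81 + 64 = 145
145 → 1² + 4² + 5² = 1 + 16 + 25 = 42
42 → 4² + 2² = 16 + 4 = 20
20 → 2² + 0² = 4 + 0 = 4
4 → 4² = 16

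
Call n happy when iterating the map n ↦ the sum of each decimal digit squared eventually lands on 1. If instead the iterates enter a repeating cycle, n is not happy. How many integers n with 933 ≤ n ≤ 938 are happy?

1

933: 933 → 99 → 162 → 41 → 17 → 50 → 25 → 29 → 85 → 89 → 145 → 42 → 20 → 4 → 16 → 37 → 58 → 89  — not happy
934: 934 → 106 → 37 → 58 → 89 → 145 → 42 → 20 → 4 → 16 → 37  — not happy
935: 935 → 115 → 27 → 53 → 34 → 25 → 29 → 85 → 89 → 145 → 42 → 20 → 4 → 16 → 37 → 58 → 89  — not happy
936: 936 → 126 → 41 → 17 → 50 → 25 → 29 → 85 → 89 → 145 → 42 → 20 → 4 → 16 → 37 → 58 → 89  — not happy
937: 937 → 139 → 91 → 82 → 68 → 100 → 1  — happy
938: 938 → 154 → 42 → 20 → 4 → 16 → 37 → 58 → 89 → 145 → 42  — not happy
happy: 937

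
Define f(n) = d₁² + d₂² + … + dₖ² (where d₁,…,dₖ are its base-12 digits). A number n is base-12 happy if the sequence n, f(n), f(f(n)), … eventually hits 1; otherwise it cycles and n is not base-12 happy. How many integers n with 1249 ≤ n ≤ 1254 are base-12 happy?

1249: 1249 → 129 → 181 → 11 → 121 → 101 → 89 → 74 → 40 → 25 → 5 → 25  (repeats 25)
1250: 1250 → 132 → 121 → 101 → 89 → 74 → 40 → 25 → 5 → 25  (repeats 25)
1251: 1251 → 137 → 146 → 5 → 25 → 5  (repeats 5)
1252: 1252 → 144 → 1  (reaches 1)
1253: 1253 → 153 → 82 → 136 → 137 → 146 → 5 → 25 → 5  (repeats 5)
1254: 1254 → 164 → 66 → 61 → 26 → 8 → 64 → 41 → 34 → 104 → 128 → 164  (repeats 164)
base-12 happy: 1252

1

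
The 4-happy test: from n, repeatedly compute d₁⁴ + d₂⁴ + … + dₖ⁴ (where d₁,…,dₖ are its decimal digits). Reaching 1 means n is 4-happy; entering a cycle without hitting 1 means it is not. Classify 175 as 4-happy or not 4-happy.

175 → 1⁴ + 7⁴ + 5⁴ = 3027
3027 → 3⁴ + 0⁴ + 2⁴ + 7⁴ = 2498
2498 → 2⁴ + 4⁴ + 9⁴ + 8⁴ = 10929
10929 → 1⁴ + 0⁴ + 9⁴ + 2⁴ + 9⁴ = 13139
13139 → 1⁴ + 3⁴ + 1⁴ + 3⁴ + 9⁴ = 6725
6725 → 6⁴ + 7⁴ + 2⁴ + 5⁴ = 4338
4338 → 4⁴ + 3⁴ + 3⁴ + 8⁴ = 4514
4514 → 4⁴ + 5⁴ + 1⁴ + 4⁴ = 1138
1138 → 1⁴ + 1⁴ + 3⁴ + 8⁴ = 4179
4179 → 4⁴ + 1⁴ + 7⁴ + 9⁴ = 9219
9219 → 9⁴ + 2⁴ + 1⁴ + 9⁴ = 13139  — 13139 already seen; the sequence cycles without reaching 1.

not 4-happy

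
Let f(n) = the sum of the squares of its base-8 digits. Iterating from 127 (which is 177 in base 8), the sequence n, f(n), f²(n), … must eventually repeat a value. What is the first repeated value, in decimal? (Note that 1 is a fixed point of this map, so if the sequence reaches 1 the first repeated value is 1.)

26

127 = (1,7,7)_8 → 1² + 7² + 7² = 1 + 49 + 49 = 99
99 = (1,4,3)_8 → 1² + 4² + 3² = 1 + 16 + 9 = 26
26 = (3,2)_8 → 3² + 2² = 9 + 4 = 13
13 = (1,5)_8 → 1² + 5² = 1 + 25 = 26  — 26 already appeared earlier.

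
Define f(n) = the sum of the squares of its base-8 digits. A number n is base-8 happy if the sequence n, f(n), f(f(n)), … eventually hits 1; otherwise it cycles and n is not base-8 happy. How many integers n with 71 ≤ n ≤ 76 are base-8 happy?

71: 71 → 50 → 40 → 25 → 10 → 5 → 25  (repeats 25)
72: 72 → 2 → 4 → 16 → 4  (repeats 4)
73: 73 → 3 → 9 → 2 → 4 → 16 → 4  (repeats 4)
74: 74 → 6 → 36 → 32 → 16 → 4 → 16  (repeats 16)
75: 75 → 11 → 10 → 5 → 25 → 10  (repeats 10)
76: 76 → 18 → 8 → 1  (reaches 1)
base-8 happy: 76

1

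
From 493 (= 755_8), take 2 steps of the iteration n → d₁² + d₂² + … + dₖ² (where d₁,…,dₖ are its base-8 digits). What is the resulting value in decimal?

493 = (7,5,5)_8 → 7² + 5² + 5² = 99
99 = (1,4,3)_8 → 1² + 4² + 3² = 26

26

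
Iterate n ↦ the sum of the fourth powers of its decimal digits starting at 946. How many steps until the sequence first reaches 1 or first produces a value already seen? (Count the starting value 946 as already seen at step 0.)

9

946 → 9⁴ + 4⁴ + 6⁴ = 6561 + 256 + 1296 = 8113
8113 → 8⁴ + 1⁴ + 1⁴ + 3⁴ = 4096 + 1 + 1 + 81 = 4179
4179 → 4⁴ + 1⁴ + 7⁴ + 9⁴ = 256 + 1 + 2401 + 6561 = 9219
9219 → 9⁴ + 2⁴ + 1⁴ + 9⁴ = 6561 + 16 + 1 + 6561 = 13139
13139 → 1⁴ + 3⁴ + 1⁴ + 3⁴ + 9⁴ = 1 + 81 + 1 + 81 + 6561 = 6725
6725 → 6⁴ + 7⁴ + 2⁴ + 5⁴ = 1296 + 2401 + 16 + 625 = 4338
4338 → 4⁴ + 3⁴ + 3⁴ + 8⁴ = 256 + 81 + 81 + 4096 = 4514
4514 → 4⁴ + 5⁴ + 1⁴ + 4⁴ = 256 + 625 + 1 + 256 = 1138
1138 → 1⁴ + 1⁴ + 3⁴ + 8⁴ = 1 + 1 + 81 + 4096 = 4179  — 4179 repeats.
That took 9 steps.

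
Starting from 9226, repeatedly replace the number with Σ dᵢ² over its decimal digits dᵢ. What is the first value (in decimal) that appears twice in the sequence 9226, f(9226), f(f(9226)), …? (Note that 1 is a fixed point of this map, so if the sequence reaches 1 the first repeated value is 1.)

9226 → 9² + 2² + 2² + 6² = 81 + 4 + 4 + 36 = 125
125 → 1² + 2² + 5² = 1 + 4 + 25 = 30
30 → 3² + 0² = 9 + 0 = 9
9 → 9² = 81
81 → 8² + 1² = 64 + 1 = 65
65 → 6² + 5² = 36 + 25 = 61
61 → 6² + 1² = 36 + 1 = 37
37 → 3² + 7² = 9 + 49 = 58
58 → 5² + 8² = 25 + 64 = 89
89 → 8² + 9² = 64 + 81 = 145
145 → 1² + 4² + 5² = 1 + 16 + 25 = 42
42 → 4² + 2² = 16 + 4 = 20
20 → 2² + 0² = 4 + 0 = 4
4 → 4² = 16
16 → 1² + 6² = 1 + 36 = 37  — 37 already appeared earlier.

37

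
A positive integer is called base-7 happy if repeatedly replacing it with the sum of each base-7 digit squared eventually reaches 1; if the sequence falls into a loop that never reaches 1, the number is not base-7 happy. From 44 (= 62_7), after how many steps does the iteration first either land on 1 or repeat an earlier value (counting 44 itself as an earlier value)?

44 = (6,2)_7 → 40
40 = (5,5)_7 → 50
50 = (1,0,1)_7 → 2
2 = (2)_7 → 4
4 = (4)_7 → 16
16 = (2,2)_7 → 8
8 = (1,1)_7 → 2  — 2 repeats.
That took 7 steps.

7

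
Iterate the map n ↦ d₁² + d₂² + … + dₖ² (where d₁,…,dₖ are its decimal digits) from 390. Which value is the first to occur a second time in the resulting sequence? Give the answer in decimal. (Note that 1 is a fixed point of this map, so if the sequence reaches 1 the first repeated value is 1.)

390 → 3² + 9² + 0² = 9 + 81 + 0 = 90
90 → 9² + 0² = 81 + 0 = 81
81 → 8² + 1² = 64 + 1 = 65
65 → 6² + 5² = 36 + 25 = 61
61 → 6² + 1² = 36 + 1 = 37
37 → 3² + 7² = 9 + 49 = 58
58 → 5² + 8² = 25 + 64 = 89
89 → 8² + 9² = 64 + 81 = 145
145 → 1² + 4² + 5² = 1 + 16 + 25 = 42
42 → 4² + 2² = 16 + 4 = 20
20 → 2² + 0² = 4 + 0 = 4
4 → 4² = 16
16 → 1² + 6² = 1 + 36 = 37  — 37 already appeared earlier.

37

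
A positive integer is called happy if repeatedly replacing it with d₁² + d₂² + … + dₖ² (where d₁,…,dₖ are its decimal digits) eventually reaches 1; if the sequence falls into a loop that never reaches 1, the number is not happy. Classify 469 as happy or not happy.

happy

469 → 4² + 6² + 9² = 16 + 36 + 81 = 133
133 → 1² + 3² + 3² = 1 + 9 + 9 = 19
19 → 1² + 9² = 1 + 81 = 82
82 → 8² + 2² = 64 + 4 = 68
68 → 6² + 8² = 36 + 64 = 100
100 → 1² + 0² + 0² = 1 + 0 + 0 = 1  — reached 1.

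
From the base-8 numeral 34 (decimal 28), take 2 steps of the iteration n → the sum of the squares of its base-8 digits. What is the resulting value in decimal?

10

28 = (3,4)_8 → 3² + 4² = 9 + 16 = 25
25 = (3,1)_8 → 3² + 1² = 9 + 1 = 10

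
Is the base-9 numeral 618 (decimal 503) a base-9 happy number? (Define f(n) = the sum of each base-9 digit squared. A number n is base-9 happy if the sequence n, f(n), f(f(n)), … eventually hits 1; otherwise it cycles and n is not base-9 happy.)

base-9 happy

503 = (6,1,8)_9 → 6² + 1² + 8² = 36 + 1 + 64 = 101
101 = (1,2,2)_9 → 1² + 2² + 2² = 1 + 4 + 4 = 9
9 = (1,0)_9 → 1² + 0² = 1 + 0 = 1  — reached 1.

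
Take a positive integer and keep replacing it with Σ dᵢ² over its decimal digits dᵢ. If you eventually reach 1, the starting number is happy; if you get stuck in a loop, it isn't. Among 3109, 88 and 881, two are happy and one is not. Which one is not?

3109: 3109 → 91 → 82 → 68 → 100 → 1  — reaches 1 (happy)
88: 88 → 128 → 69 → 117 → 51 → 26 → 40 → 16 → 37 → 58 → 89 → 145 → 42 → 20 → 4 → 16  — repeats 16 (not happy)
881: 881 → 129 → 86 → 100 → 1  — reaches 1 (happy)

88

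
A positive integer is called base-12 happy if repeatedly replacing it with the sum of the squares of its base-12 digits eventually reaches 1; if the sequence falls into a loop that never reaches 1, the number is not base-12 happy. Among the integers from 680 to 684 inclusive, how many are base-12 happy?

1

680: 680 → 144 → 1  (reaches 1)
681: 681 → 161 → 27 → 13 → 2 → 4 → 16 → 17 → 26 → 8 → 64 → 41 → 34 → 104 → 128 → 164 → 66 → 61 → 26  (repeats 26)
682: 682 → 180 → 10 → 100 → 80 → 100  (repeats 100)
683: 683 → 201 → 98 → 68 → 89 → 74 → 40 → 25 → 5 → 25  (repeats 25)
684: 684 → 97 → 65 → 50 → 20 → 65  (repeats 65)
base-12 happy: 680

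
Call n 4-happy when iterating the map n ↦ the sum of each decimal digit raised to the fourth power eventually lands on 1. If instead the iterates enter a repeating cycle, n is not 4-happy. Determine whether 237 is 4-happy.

not 4-happy

237 → 2⁴ + 3⁴ + 7⁴ = 16 + 81 + 2401 = 2498
2498 → 2⁴ + 4⁴ + 9⁴ + 8⁴ = 16 + 256 + 6561 + 4096 = 10929
10929 → 1⁴ + 0⁴ + 9⁴ + 2⁴ + 9⁴ = 1 + 0 + 6561 + 16 + 6561 = 13139
13139 → 1⁴ + 3⁴ + 1⁴ + 3⁴ + 9⁴ = 1 + 81 + 1 + 81 + 6561 = 6725
6725 → 6⁴ + 7⁴ + 2⁴ + 5⁴ = 1296 + 2401 + 16 + 625 = 4338
4338 → 4⁴ + 3⁴ + 3⁴ + 8⁴ = 256 + 81 + 81 + 4096 = 4514
4514 → 4⁴ + 5⁴ + 1⁴ + 4⁴ = 256 + 625 + 1 + 256 = 1138
1138 → 1⁴ + 1⁴ + 3⁴ + 8⁴ = 1 + 1 + 81 + 4096 = 4179
4179 → 4⁴ + 1⁴ + 7⁴ + 9⁴ = 256 + 1 + 2401 + 6561 = 9219
9219 → 9⁴ + 2⁴ + 1⁴ + 9⁴ = 6561 + 16 + 1 + 6561 = 13139  — 13139 already seen; the sequence cycles without reaching 1.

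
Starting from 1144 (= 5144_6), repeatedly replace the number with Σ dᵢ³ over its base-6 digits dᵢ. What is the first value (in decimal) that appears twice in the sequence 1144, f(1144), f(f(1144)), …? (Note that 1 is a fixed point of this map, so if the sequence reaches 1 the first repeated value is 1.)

1144 = (5,1,4,4)_6 → 5³ + 1³ + 4³ + 4³ = 254
254 = (1,1,0,2)_6 → 1³ + 1³ + 0³ + 2³ = 10
10 = (1,4)_6 → 1³ + 4³ = 65
65 = (1,4,5)_6 → 1³ + 4³ + 5³ = 190
190 = (5,1,4)_6 → 5³ + 1³ + 4³ = 190  — 190 already appeared earlier.

190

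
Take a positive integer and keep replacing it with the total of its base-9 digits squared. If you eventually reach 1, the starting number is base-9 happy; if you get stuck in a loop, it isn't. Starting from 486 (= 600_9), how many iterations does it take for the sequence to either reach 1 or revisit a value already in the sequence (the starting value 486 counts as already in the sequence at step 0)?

486 = (6,0,0)_9 → 6² + 0² + 0² = 36 + 0 + 0 = 36
36 = (4,0)_9 → 4² + 0² = 16 + 0 = 16
16 = (1,7)_9 → 1² + 7² = 1 + 49 = 50
50 = (5,5)_9 → 5² + 5² = 25 + 25 = 50  — 50 repeats.
That took 4 steps.

4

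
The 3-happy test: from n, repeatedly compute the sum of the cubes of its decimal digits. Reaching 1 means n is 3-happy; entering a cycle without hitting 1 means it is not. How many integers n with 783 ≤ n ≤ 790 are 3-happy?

1

783: 783 → 882 → 1032 → 36 → 243 → 99 → 1458 → 702 → 351 → 153 → 153  (repeats 153)
784: 784 → 919 → 1459 → 919  (repeats 919)
785: 785 → 980 → 1241 → 74 → 407 → 407  (repeats 407)
786: 786 → 1071 → 345 → 216 → 225 → 141 → 66 → 432 → 99 → 1458 → 702 → 351 → 153 → 153  (repeats 153)
787: 787 → 1198 → 1243 → 100 → 1  (reaches 1)
788: 788 → 1367 → 587 → 980 → 1241 → 74 → 407 → 407  (repeats 407)
789: 789 → 1584 → 702 → 351 → 153 → 153  (repeats 153)
790: 790 → 1072 → 352 → 160 → 217 → 352  (repeats 352)
3-happy: 787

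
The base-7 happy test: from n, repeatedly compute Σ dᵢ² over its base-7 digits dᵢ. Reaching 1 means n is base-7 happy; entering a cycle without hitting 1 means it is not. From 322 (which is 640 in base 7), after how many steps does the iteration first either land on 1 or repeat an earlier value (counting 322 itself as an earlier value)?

322 = (6,4,0)_7 → 52
52 = (1,0,3)_7 → 10
10 = (1,3)_7 → 10  — 10 repeats.
That took 3 steps.

3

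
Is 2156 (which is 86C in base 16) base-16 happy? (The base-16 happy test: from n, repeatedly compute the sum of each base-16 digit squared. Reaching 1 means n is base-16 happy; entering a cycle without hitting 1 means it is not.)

not base-16 happy

2156 = (8,6,12)_16 → 8² + 6² + 12² = 244
244 = (15,4)_16 → 15² + 4² = 241
241 = (15,1)_16 → 15² + 1² = 226
226 = (14,2)_16 → 14² + 2² = 200
200 = (12,8)_16 → 12² + 8² = 208
208 = (13,0)_16 → 13² + 0² = 169
169 = (10,9)_16 → 10² + 9² = 181
181 = (11,5)_16 → 11² + 5² = 146
146 = (9,2)_16 → 9² + 2² = 85
85 = (5,5)_16 → 5² + 5² = 50
50 = (3,2)_16 → 3² + 2² = 13
13 = (13)_16 → 13² = 169  — 169 already seen; the sequence cycles without reaching 1.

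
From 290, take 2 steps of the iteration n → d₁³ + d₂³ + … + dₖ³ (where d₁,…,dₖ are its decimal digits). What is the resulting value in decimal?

713

290 → 2³ + 9³ + 0³ = 8 + 729 + 0 = 737
737 → 7³ + 3³ + 7³ = 343 + 27 + 343 = 713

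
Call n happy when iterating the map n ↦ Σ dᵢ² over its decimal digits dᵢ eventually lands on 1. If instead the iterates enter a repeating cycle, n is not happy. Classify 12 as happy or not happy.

12 → 1² + 2² = 1 + 4 = 5
5 → 5² = 25
25 → 2² + 5² = 4 + 25 = 29
29 → 2² + 9² = 4 + 81 = 85
85 → 8² + 5² = 64 + 25 = 89
89 → 8² + 9² = 64 + 81 = 145
145 → 1² + 4² + 5² = 1 + 16 + 25 = 42
42 → 4² + 2² = 16 + 4 = 20
20 → 2² + 0² = 4 + 0 = 4
4 → 4² = 16
16 → 1² + 6² = 1 + 36 = 37
37 → 3² + 7² = 9 + 49 = 58
58 → 5² + 8² = 25 + 64 = 89  — 89 already seen; the sequence cycles without reaching 1.

not happy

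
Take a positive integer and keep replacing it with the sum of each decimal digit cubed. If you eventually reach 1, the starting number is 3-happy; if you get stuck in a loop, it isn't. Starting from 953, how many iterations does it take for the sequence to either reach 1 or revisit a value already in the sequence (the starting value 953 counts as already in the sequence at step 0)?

8

953 → 9³ + 5³ + 3³ = 881
881 → 8³ + 8³ + 1³ = 1025
1025 → 1³ + 0³ + 2³ + 5³ = 134
134 → 1³ + 3³ + 4³ = 92
92 → 9³ + 2³ = 737
737 → 7³ + 3³ + 7³ = 713
713 → 7³ + 1³ + 3³ = 371
371 → 3³ + 7³ + 1³ = 371  — 371 repeats.
That took 8 steps.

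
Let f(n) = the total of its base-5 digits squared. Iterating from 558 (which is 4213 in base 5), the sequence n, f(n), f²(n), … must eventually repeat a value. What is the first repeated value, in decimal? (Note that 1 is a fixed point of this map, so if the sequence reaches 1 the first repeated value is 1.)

4

558 = (4,2,1,3)_5 → 4² + 2² + 1² + 3² = 30
30 = (1,1,0)_5 → 1² + 1² + 0² = 2
2 = (2)_5 → 2² = 4
4 = (4)_5 → 4² = 16
16 = (3,1)_5 → 3² + 1² = 10
10 = (2,0)_5 → 2² + 0² = 4  — 4 already appeared earlier.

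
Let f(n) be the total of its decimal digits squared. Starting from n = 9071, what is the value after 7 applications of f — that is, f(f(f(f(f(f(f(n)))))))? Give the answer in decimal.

9071 → 9² + 0² + 7² + 1² = 131
131 → 1² + 3² + 1² = 11
11 → 1² + 1² = 2
2 → 2² = 4
4 → 4² = 16
16 → 1² + 6² = 37
37 → 3² + 7² = 58

58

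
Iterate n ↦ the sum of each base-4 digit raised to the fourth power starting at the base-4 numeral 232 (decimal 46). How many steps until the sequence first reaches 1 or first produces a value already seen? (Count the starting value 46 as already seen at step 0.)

46 = (2,3,2)_4 → 2⁴ + 3⁴ + 2⁴ = 16 + 81 + 16 = 113
113 = (1,3,0,1)_4 → 1⁴ + 3⁴ + 0⁴ + 1⁴ = 1 + 81 + 0 + 1 = 83
83 = (1,1,0,3)_4 → 1⁴ + 1⁴ + 0⁴ + 3⁴ = 1 + 1 + 0 + 81 = 83  — 83 repeats.
That took 3 steps.

3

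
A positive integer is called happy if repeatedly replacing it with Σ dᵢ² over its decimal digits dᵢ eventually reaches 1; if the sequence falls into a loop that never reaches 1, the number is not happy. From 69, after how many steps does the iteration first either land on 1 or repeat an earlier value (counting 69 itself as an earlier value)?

69 → 6² + 9² = 117
117 → 1² + 1² + 7² = 51
51 → 5² + 1² = 26
26 → 2² + 6² = 40
40 → 4² + 0² = 16
16 → 1² + 6² = 37
37 → 3² + 7² = 58
58 → 5² + 8² = 89
89 → 8² + 9² = 145
145 → 1² + 4² + 5² = 42
42 → 4² + 2² = 20
20 → 2² + 0² = 4
4 → 4² = 16  — 16 repeats.
That took 13 steps.

13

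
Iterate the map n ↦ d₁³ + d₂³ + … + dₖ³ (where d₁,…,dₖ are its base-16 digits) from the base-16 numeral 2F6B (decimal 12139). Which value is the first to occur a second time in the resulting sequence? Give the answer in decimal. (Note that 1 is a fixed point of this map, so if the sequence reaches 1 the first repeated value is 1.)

12139 = (2,15,6,11)_16 → 2³ + 15³ + 6³ + 11³ = 8 + 3375 + 216 + 1331 = 4930
4930 = (1,3,4,2)_16 → 1³ + 3³ + 4³ + 2³ = 1 + 27 + 64 + 8 = 100
100 = (6,4)_16 → 6³ + 4³ = 216 + 64 = 280
280 = (1,1,8)_16 → 1³ + 1³ + 8³ = 1 + 1 + 512 = 514
514 = (2,0,2)_16 → 2³ + 0³ + 2³ = 8 + 0 + 8 = 16
16 = (1,0)_16 → 1³ + 0³ = 1 + 0 = 1  — reached the fixed point 1.
1 → 1, so 1 is the first repeated value.

1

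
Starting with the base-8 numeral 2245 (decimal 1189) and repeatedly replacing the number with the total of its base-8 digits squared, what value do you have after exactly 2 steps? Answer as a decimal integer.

37

1189 = (2,2,4,5)_8 → 2² + 2² + 4² + 5² = 4 + 4 + 16 + 25 = 49
49 = (6,1)_8 → 6² + 1² = 36 + 1 = 37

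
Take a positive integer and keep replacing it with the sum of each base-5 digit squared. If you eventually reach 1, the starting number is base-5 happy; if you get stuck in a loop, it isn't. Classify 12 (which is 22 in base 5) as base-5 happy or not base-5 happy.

12 = (2,2)_5 → 2² + 2² = 4 + 4 = 8
8 = (1,3)_5 → 1² + 3² = 1 + 9 = 10
10 = (2,0)_5 → 2² + 0² = 4 + 0 = 4
4 = (4)_5 → 4² = 16
16 = (3,1)_5 → 3² + 1² = 9 + 1 = 10  — 10 already seen; the sequence cycles without reaching 1.

not base-5 happy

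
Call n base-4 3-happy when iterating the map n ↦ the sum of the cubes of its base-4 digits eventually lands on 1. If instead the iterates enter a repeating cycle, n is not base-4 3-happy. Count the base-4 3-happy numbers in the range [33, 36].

33: 33 → 9 → 9  (repeats 9)
34: 34 → 16 → 1  (reaches 1)
35: 35 → 35  (repeats 35)
36: 36 → 9 → 9  (repeats 9)
base-4 3-happy: 34

1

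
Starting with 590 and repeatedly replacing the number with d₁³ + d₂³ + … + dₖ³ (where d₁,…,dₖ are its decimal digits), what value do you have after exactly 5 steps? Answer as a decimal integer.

590 → 5³ + 9³ + 0³ = 854
854 → 8³ + 5³ + 4³ = 701
701 → 7³ + 0³ + 1³ = 344
344 → 3³ + 4³ + 4³ = 155
155 → 1³ + 5³ + 5³ = 251

251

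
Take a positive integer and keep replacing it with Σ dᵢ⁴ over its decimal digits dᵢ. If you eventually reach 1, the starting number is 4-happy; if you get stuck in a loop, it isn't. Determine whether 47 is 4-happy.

47 → 4⁴ + 7⁴ = 256 + 2401 = 2657
2657 → 2⁴ + 6⁴ + 5⁴ + 7⁴ = 16 + 1296 + 625 + 2401 = 4338
4338 → 4⁴ + 3⁴ + 3⁴ + 8⁴ = 256 + 81 + 81 + 4096 = 4514
4514 → 4⁴ + 5⁴ + 1⁴ + 4⁴ = 256 + 625 + 1 + 256 = 1138
1138 → 1⁴ + 1⁴ + 3⁴ + 8⁴ = 1 + 1 + 81 + 4096 = 4179
4179 → 4⁴ + 1⁴ + 7⁴ + 9⁴ = 256 + 1 + 2401 + 6561 = 9219
9219 → 9⁴ + 2⁴ + 1⁴ + 9⁴ = 6561 + 16 + 1 + 6561 = 13139
13139 → 1⁴ + 3⁴ + 1⁴ + 3⁴ + 9⁴ = 1 + 81 + 1 + 81 + 6561 = 6725
6725 → 6⁴ + 7⁴ + 2⁴ + 5⁴ = 1296 + 2401 + 16 + 625 = 4338  — 4338 already seen; the sequence cycles without reaching 1.

not 4-happy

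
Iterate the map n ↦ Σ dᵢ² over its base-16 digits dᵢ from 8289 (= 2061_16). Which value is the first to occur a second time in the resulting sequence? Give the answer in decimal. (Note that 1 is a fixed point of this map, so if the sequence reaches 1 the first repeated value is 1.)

85

8289 = (2,0,6,1)_16 → 2² + 0² + 6² + 1² = 41
41 = (2,9)_16 → 2² + 9² = 85
85 = (5,5)_16 → 5² + 5² = 50
50 = (3,2)_16 → 3² + 2² = 13
13 = (13)_16 → 13² = 169
169 = (10,9)_16 → 10² + 9² = 181
181 = (11,5)_16 → 11² + 5² = 146
146 = (9,2)_16 → 9² + 2² = 85  — 85 already appeared earlier.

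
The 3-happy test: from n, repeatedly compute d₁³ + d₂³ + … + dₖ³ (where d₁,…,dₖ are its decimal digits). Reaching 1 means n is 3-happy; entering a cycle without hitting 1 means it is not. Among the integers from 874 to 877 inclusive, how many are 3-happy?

1

874: 874 → 919 → 1459 → 919  (repeats 919)
875: 875 → 980 → 1241 → 74 → 407 → 407  (repeats 407)
876: 876 → 1071 → 345 → 216 → 225 → 141 → 66 → 432 → 99 → 1458 → 702 → 351 → 153 → 153  (repeats 153)
877: 877 → 1198 → 1243 → 100 → 1  (reaches 1)
3-happy: 877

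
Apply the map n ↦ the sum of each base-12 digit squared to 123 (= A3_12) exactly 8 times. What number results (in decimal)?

5

123 = (10,3)_12 → 10² + 3² = 100 + 9 = 109
109 = (9,1)_12 → 9² + 1² = 81 + 1 = 82
82 = (6,10)_12 → 6² + 10² = 36 + 100 = 136
136 = (11,4)_12 → 11² + 4² = 121 + 16 = 137
137 = (11,5)_12 → 11² + 5² = 121 + 25 = 146
146 = (1,0,2)_12 → 1² + 0² + 2² = 1 + 0 + 4 = 5
5 = (5)_12 → 5² = 25
25 = (2,1)_12 → 2² + 1² = 4 + 1 = 5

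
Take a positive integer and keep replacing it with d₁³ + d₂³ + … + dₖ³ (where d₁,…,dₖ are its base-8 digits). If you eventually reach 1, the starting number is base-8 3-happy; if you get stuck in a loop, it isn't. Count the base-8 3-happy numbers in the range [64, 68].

4

64: 64 → 1  — base-8 3-happy
65: 65 → 2 → 8 → 1  — base-8 3-happy
66: 66 → 9 → 2 → 8 → 1  — base-8 3-happy
67: 67 → 28 → 91 → 55 → 559 → 469 → 476 → 434 → 440 → 559  — not base-8 3-happy
68: 68 → 65 → 2 → 8 → 1  — base-8 3-happy
base-8 3-happy: 64, 65, 66, 68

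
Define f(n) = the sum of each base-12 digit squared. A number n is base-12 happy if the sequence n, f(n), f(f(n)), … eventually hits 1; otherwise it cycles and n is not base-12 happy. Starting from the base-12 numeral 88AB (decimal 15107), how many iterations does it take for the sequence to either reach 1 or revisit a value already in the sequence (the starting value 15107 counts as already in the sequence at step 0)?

6

15107 = (8,8,10,11)_12 → 8² + 8² + 10² + 11² = 349
349 = (2,5,1)_12 → 2² + 5² + 1² = 30
30 = (2,6)_12 → 2² + 6² = 40
40 = (3,4)_12 → 3² + 4² = 25
25 = (2,1)_12 → 2² + 1² = 5
5 = (5)_12 → 5² = 25  — 25 repeats.
That took 6 steps.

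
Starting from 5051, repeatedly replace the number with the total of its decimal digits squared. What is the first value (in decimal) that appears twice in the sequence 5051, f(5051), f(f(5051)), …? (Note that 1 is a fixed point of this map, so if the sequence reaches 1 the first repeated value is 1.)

16

5051 → 51
51 → 26
26 → 40
40 → 16
16 → 37
37 → 58
58 → 89
89 → 145
145 → 42
42 → 20
20 → 4
4 → 16  — 16 already appeared earlier.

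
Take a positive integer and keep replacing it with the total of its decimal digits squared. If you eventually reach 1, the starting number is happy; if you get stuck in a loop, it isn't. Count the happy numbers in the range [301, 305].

301: 301 → 10 → 1  — happy
302: 302 → 13 → 10 → 1  — happy
303: 303 → 18 → 65 → 61 → 37 → 58 → 89 → 145 → 42 → 20 → 4 → 16 → 37  — not happy
304: 304 → 25 → 29 → 85 → 89 → 145 → 42 → 20 → 4 → 16 → 37 → 58 → 89  — not happy
305: 305 → 34 → 25 → 29 → 85 → 89 → 145 → 42 → 20 → 4 → 16 → 37 → 58 → 89  — not happy
happy: 301, 302

2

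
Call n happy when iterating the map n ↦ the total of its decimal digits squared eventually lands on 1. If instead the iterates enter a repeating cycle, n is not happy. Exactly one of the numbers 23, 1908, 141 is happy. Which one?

23

23: 23 → 13 → 10 → 1  — reaches 1 (happy)
1908: 1908 → 146 → 53 → 34 → 25 → 29 → 85 → 89 → 145 → 42 → 20 → 4 → 16 → 37 → 58 → 89  — repeats 89 (not happy)
141: 141 → 18 → 65 → 61 → 37 → 58 → 89 → 145 → 42 → 20 → 4 → 16 → 37  — repeats 37 (not happy)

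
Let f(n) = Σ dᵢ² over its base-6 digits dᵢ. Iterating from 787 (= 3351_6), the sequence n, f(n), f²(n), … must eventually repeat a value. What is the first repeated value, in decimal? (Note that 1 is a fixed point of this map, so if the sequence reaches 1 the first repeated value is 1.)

787 = (3,3,5,1)_6 → 3² + 3² + 5² + 1² = 9 + 9 + 25 + 1 = 44
44 = (1,1,2)_6 → 1² + 1² + 2² = 1 + 1 + 4 = 6
6 = (1,0)_6 → 1² + 0² = 1 + 0 = 1  — reached the fixed point 1.
1 → 1, so 1 is the first repeated value.

1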